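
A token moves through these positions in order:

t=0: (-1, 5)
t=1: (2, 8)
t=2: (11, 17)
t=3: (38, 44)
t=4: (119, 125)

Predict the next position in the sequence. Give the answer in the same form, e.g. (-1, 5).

(362, 368)

The jumps are (+3, +3), (+9, +9), (+27, +27), (+81, +81) — a geometric progression with ratio 3.
step 5: (119, 125) + (+243, +243) → (362, 368)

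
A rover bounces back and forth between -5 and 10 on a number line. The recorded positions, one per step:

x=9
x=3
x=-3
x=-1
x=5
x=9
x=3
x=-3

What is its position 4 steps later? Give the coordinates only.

x=3

The value travels 6 per step and bounces off the walls at -5 and 10.
  step 8: -3 → -1
  step 9: -1 → 5
  step 10: 5 → 9
  step 11: 9 → 3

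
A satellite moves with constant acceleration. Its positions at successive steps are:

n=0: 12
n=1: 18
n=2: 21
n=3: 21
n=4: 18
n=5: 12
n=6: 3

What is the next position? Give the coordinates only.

First differences are +6, +3, +0, -3, -6, -9; their common second difference is -3 (constant acceleration).
step 7: 3 − 12 → -9

-9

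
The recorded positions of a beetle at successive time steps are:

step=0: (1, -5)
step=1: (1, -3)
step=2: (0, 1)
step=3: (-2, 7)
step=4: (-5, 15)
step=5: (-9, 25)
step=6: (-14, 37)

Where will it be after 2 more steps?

First differences are (+0, +2), (-1, +4), (-2, +6), (-3, +8), (-4, +10), (-5, +12); their common second difference is (-1, +2) (constant acceleration).
step 7: (-14, 37) + (-6, +14) → (-20, 51)
step 8: (-20, 51) + (-7, +16) → (-27, 67)

(-27, 67)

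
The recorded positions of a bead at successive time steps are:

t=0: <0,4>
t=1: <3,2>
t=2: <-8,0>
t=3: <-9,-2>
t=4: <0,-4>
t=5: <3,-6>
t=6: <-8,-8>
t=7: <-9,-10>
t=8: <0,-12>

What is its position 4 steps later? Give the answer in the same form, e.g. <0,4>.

<0,-20>

The first coordinate repeats the cycle [0, 3, -8, -9] with period 4; step 12 mod 4 = 0, giving 0.
The second coordinate changes by -2 each step, so at step 12 it is 4 + 12·(-2) = -20.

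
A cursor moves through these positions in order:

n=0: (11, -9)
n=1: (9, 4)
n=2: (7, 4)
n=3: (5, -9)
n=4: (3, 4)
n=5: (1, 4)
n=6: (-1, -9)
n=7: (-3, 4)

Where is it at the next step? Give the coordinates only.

(-5, 4)

The first coordinate changes by -2 each step, so at step 8 it is 11 + 8·(-2) = -5.
The second coordinate repeats the cycle [-9, 4, 4] with period 3; step 8 mod 3 = 2, giving 4.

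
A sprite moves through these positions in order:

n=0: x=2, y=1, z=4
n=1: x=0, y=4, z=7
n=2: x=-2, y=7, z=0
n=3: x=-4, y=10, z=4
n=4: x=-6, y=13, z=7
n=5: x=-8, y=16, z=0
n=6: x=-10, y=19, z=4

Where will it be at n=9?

The x coordinate changes by -2 each step, so at step 9 it is 2 + 9·(-2) = -16.
The y coordinate changes by +3 each step, so at step 9 it is 1 + 9·(3) = 28.
The z coordinate repeats the cycle [4, 7, 0] with period 3; step 9 mod 3 = 0, giving 4.

x=-16, y=28, z=4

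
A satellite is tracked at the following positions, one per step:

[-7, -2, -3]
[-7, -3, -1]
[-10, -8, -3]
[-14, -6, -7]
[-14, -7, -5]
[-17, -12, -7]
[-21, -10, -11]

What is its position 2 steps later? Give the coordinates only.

[-24, -16, -11]

Differencing gives [+0, -1, +2], [-3, -5, -2], [-4, +2, -4], [+0, -1, +2], [-3, -5, -2], [-4, +2, -4]. This is the pattern [+0, -1, +2], [-3, -5, -2], [-4, +2, -4] repeated.
step 7: apply [+0, -1, +2] → [-21, -11, -9]
step 8: apply [-3, -5, -2] → [-24, -16, -11]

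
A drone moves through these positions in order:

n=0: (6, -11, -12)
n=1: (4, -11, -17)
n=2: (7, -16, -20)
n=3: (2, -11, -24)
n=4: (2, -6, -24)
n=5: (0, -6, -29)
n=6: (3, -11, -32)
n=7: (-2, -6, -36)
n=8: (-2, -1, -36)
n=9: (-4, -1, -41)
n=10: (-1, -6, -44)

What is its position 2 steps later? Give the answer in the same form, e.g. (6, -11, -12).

(-6, 4, -48)

Step-to-step displacements: (-2, +0, -5), (+3, -5, -3), (-5, +5, -4), (+0, +5, +0), (-2, +0, -5), (+3, -5, -3), (-5, +5, -4), (+0, +5, +0), (-2, +0, -5), (+3, -5, -3) — a repeating cycle of length 4.
step 11: apply (-5, +5, -4) → (-6, -1, -48)
step 12: apply (+0, +5, +0) → (-6, 4, -48)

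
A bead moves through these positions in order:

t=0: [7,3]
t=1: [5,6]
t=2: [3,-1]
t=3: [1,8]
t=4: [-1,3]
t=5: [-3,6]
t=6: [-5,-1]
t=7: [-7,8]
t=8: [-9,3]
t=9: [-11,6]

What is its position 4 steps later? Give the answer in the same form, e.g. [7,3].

[-19,6]

The first coordinate changes by -2 each step, so at step 13 it is 7 + 13·(-2) = -19.
The second coordinate repeats the cycle [3, 6, -1, 8] with period 4; step 13 mod 4 = 1, giving 6.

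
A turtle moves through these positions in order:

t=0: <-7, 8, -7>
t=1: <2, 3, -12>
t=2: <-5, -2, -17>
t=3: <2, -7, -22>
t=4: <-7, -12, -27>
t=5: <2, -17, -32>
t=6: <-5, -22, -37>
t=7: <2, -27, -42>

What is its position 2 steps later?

The first coordinate repeats the cycle [-7, 2, -5, 2] with period 4; step 9 mod 4 = 1, giving 2.
The second coordinate changes by -5 each step, so at step 9 it is 8 + 9·(-5) = -37.
The third coordinate changes by -5 each step, so at step 9 it is -7 + 9·(-5) = -52.

<2, -37, -52>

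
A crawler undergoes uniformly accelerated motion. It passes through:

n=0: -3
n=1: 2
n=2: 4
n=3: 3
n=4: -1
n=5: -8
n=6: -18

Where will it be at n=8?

Successive displacements: +5, +2, -1, -4, -7, -10 — each changes by -3.
step 7: -18 − 13 → -31
step 8: -31 − 16 → -47

-47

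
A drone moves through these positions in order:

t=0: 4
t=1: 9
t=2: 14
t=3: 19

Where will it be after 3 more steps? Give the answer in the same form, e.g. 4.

Each step adds +5 to the position.
step 4: 19 + 5 → 24
step 5: 24 + 5 → 29
step 6: 29 + 5 → 34

34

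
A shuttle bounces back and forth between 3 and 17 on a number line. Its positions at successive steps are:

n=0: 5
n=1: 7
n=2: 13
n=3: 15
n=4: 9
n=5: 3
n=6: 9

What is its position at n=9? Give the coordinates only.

The value travels 6 per step and bounces off the walls at 3 and 17.
  step 7: 9 → 15
  step 8: 15 → 13
  step 9: 13 → 7

7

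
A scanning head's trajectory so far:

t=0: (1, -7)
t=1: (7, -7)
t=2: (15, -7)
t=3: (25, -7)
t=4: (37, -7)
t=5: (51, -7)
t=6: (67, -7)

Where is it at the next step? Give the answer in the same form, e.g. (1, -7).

(85, -7)

Taking differences between consecutive positions: (+6, +0), (+8, +0), (+10, +0), (+12, +0), (+14, +0), (+16, +0). These grow by (+2, +0) each step.
step 7: (67, -7) + (+18, +0) → (85, -7)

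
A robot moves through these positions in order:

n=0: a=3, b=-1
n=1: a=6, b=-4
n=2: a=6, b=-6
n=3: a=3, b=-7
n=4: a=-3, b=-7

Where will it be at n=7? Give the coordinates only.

Successive displacements: (+3,-3), (+0,-2), (-3,-1), (-6,+0) — each changes by (-3,+1).
step 5: a=-3, b=-7 + (-9,+1) → a=-12, b=-6
step 6: a=-12, b=-6 + (-12,+2) → a=-24, b=-4
step 7: a=-24, b=-4 + (-15,+3) → a=-39, b=-1

a=-39, b=-1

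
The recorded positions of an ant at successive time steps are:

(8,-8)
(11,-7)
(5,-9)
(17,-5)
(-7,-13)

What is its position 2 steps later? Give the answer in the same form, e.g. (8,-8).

(-55,-29)

The jumps are (+3,+1), (-6,-2), (+12,+4), (-24,-8) — a geometric progression with ratio -2.
step 5: (-7,-13) + (+48,+16) → (41,3)
step 6: (41,3) + (-96,-32) → (-55,-29)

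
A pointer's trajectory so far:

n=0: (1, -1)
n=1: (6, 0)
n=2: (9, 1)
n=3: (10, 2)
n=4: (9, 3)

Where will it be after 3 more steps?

(-6, 6)

First differences are (+5, +1), (+3, +1), (+1, +1), (-1, +1); their common second difference is (-2, +0) (constant acceleration).
step 5: (9, 3) + (-3, +1) → (6, 4)
step 6: (6, 4) + (-5, +1) → (1, 5)
step 7: (1, 5) + (-7, +1) → (-6, 6)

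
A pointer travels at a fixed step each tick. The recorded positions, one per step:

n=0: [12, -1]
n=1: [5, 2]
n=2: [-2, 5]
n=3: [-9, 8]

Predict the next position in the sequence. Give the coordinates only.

Constant displacement of [-7, +3] per step.
step 4: [-9, 8] + [-7, +3] → [-16, 11]

[-16, 11]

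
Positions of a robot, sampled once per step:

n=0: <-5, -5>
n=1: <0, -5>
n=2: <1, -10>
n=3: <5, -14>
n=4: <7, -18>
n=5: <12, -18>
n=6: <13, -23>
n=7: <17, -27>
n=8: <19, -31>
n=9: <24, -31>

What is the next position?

<25, -36>

Differencing gives <+5, +0>, <+1, -5>, <+4, -4>, <+2, -4>, <+5, +0>, <+1, -5>, <+4, -4>, <+2, -4>, <+5, +0>. This is the pattern <+5, +0>, <+1, -5>, <+4, -4>, <+2, -4> repeated.
step 10: apply <+1, -5> → <25, -36>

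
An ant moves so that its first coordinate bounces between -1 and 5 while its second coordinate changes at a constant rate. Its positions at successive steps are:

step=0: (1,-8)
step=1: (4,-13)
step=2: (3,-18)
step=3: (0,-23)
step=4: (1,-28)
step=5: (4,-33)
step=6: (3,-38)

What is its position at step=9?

The first coordinate travels 3 per step and bounces off the walls at -1 and 5.
  step 7: 3 → 0
  step 8: 0 → 1
  step 9: 1 → 4
The second coordinate changes by -5 each step: at step 9 it is -53.

(4,-53)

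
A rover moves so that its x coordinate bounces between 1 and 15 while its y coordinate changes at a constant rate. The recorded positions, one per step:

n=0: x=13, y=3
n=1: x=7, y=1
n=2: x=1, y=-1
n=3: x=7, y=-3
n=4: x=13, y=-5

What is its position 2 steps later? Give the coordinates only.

The x coordinate travels 6 per step and bounces off the walls at 1 and 15.
  step 5: 13 → 11
  step 6: 11 → 5
The y coordinate changes by -2 each step: at step 6 it is -9.

x=5, y=-9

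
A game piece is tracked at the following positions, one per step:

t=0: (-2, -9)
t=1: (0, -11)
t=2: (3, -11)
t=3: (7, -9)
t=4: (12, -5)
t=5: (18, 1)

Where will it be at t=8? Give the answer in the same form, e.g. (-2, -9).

(42, 31)

Taking differences between consecutive positions: (+2, -2), (+3, +0), (+4, +2), (+5, +4), (+6, +6). These grow by (+1, +2) each step.
step 6: (18, 1) + (+7, +8) → (25, 9)
step 7: (25, 9) + (+8, +10) → (33, 19)
step 8: (33, 19) + (+9, +12) → (42, 31)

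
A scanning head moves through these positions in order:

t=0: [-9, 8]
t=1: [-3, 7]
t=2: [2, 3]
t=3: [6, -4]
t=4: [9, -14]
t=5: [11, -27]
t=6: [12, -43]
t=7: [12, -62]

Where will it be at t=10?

First differences are [+6, -1], [+5, -4], [+4, -7], [+3, -10], [+2, -13], [+1, -16], [+0, -19]; their common second difference is [-1, -3] (constant acceleration).
step 8: [12, -62] + [-1, -22] → [11, -84]
step 9: [11, -84] + [-2, -25] → [9, -109]
step 10: [9, -109] + [-3, -28] → [6, -137]

[6, -137]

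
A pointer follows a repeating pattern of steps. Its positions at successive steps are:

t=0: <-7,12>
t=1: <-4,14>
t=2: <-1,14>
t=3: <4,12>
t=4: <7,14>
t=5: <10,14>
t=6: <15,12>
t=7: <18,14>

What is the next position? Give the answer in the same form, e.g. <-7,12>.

Step-to-step displacements: <+3,+2>, <+3,+0>, <+5,-2>, <+3,+2>, <+3,+0>, <+5,-2>, <+3,+2> — a repeating cycle of length 3.
step 8: apply <+3,+0> → <21,14>

<21,14>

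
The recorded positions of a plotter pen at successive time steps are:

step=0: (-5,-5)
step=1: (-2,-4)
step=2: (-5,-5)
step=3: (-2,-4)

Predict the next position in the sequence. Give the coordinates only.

(-5,-5)

Step-to-step displacements: (+3,+1), (-3,-1), (+3,+1); each is -1× the previous.
step 4: (-2,-4) + (-3,-1) → (-5,-5)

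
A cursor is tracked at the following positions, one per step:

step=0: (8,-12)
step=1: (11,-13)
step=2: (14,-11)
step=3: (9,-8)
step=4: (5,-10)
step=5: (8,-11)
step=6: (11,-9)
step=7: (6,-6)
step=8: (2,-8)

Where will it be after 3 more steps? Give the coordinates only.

(3,-4)

Differencing gives (+3,-1), (+3,+2), (-5,+3), (-4,-2), (+3,-1), (+3,+2), (-5,+3), (-4,-2). This is the pattern (+3,-1), (+3,+2), (-5,+3), (-4,-2) repeated.
step 9: apply (+3,-1) → (5,-9)
step 10: apply (+3,+2) → (8,-7)
step 11: apply (-5,+3) → (3,-4)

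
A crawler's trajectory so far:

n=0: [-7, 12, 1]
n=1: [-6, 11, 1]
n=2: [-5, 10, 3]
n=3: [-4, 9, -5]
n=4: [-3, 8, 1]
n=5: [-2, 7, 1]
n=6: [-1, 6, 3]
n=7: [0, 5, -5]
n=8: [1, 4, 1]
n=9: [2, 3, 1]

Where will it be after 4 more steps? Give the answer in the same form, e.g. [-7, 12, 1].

[6, -1, 1]

The first coordinate changes by +1 each step, so at step 13 it is -7 + 13·(1) = 6.
The second coordinate changes by -1 each step, so at step 13 it is 12 + 13·(-1) = -1.
The third coordinate repeats the cycle [1, 1, 3, -5] with period 4; step 13 mod 4 = 1, giving 1.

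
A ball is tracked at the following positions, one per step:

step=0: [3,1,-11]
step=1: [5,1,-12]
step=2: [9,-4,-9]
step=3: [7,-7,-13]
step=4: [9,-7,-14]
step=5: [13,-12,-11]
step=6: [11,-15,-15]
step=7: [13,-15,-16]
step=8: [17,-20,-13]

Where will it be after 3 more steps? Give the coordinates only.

[21,-28,-15]

Step-to-step displacements: [+2,+0,-1], [+4,-5,+3], [-2,-3,-4], [+2,+0,-1], [+4,-5,+3], [-2,-3,-4], [+2,+0,-1], [+4,-5,+3] — a repeating cycle of length 3.
step 9: apply [-2,-3,-4] → [15,-23,-17]
step 10: apply [+2,+0,-1] → [17,-23,-18]
step 11: apply [+4,-5,+3] → [21,-28,-15]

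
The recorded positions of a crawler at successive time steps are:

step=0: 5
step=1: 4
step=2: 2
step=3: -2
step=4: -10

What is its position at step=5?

The jumps are -1, -2, -4, -8 — a geometric progression with ratio 2.
step 5: -10 − 16 → -26

-26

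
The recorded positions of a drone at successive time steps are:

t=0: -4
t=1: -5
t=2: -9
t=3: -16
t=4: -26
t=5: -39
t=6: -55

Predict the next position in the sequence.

Successive displacements: -1, -4, -7, -10, -13, -16 — each changes by -3.
step 7: -55 − 19 → -74

-74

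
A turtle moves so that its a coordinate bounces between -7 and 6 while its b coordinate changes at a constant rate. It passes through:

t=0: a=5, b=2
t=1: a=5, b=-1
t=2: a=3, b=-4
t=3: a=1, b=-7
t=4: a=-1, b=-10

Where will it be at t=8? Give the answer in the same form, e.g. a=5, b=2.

The a coordinate reflects between -7 and 6, moving 2 per step.
  step 5: -1 → -3
  step 6: -3 → -5
  step 7: -5 → -7
  step 8: -7 → -5
The b coordinate changes by -3 each step: at step 8 it is -22.

a=-5, b=-22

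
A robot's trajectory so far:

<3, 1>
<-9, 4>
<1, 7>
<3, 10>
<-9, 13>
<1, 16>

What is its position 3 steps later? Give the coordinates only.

<1, 25>

The first coordinate repeats the cycle [3, -9, 1] with period 3; step 8 mod 3 = 2, giving 1.
The second coordinate changes by +3 each step, so at step 8 it is 1 + 8·(3) = 25.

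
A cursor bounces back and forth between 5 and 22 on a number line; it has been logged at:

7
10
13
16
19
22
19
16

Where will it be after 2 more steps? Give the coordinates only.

The value reflects between 5 and 22, moving 3 per step.
  step 8: 16 → 13
  step 9: 13 → 10

10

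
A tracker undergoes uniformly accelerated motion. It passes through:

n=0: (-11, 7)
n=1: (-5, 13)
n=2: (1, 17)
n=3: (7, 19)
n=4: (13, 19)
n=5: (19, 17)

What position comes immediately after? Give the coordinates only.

First differences are (+6, +6), (+6, +4), (+6, +2), (+6, +0), (+6, -2); their common second difference is (+0, -2) (constant acceleration).
step 6: (19, 17) + (+6, -4) → (25, 13)

(25, 13)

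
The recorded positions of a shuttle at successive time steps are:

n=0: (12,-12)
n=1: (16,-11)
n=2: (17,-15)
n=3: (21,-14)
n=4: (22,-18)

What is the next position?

Differencing gives (+4,+1), (+1,-4), (+4,+1), (+1,-4). This is the pattern (+4,+1), (+1,-4) repeated.
step 5: apply (+4,+1) → (26,-17)

(26,-17)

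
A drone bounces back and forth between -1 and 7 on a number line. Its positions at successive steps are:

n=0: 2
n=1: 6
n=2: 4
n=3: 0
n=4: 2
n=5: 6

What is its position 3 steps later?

2

The value travels 4 per step and bounces off the walls at -1 and 7.
  step 6: 6 → 4
  step 7: 4 → 0
  step 8: 0 → 2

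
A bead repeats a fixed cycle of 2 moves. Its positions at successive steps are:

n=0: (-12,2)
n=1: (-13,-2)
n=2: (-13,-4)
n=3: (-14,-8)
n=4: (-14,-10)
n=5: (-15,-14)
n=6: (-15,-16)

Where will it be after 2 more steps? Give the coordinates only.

Differencing gives (-1,-4), (+0,-2), (-1,-4), (+0,-2), (-1,-4), (+0,-2). This is the pattern (-1,-4), (+0,-2) repeated.
step 7: apply (-1,-4) → (-16,-20)
step 8: apply (+0,-2) → (-16,-22)

(-16,-22)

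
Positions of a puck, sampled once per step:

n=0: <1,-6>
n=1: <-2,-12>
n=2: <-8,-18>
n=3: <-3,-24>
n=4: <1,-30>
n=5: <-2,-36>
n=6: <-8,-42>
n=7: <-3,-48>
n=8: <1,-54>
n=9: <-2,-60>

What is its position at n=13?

The first coordinate repeats the cycle [1, -2, -8, -3] with period 4; step 13 mod 4 = 1, giving -2.
The second coordinate changes by -6 each step, so at step 13 it is -6 + 13·(-6) = -84.

<-2,-84>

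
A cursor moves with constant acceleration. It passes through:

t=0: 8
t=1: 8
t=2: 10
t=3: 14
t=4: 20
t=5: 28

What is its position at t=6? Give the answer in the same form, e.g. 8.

Taking differences between consecutive positions: +0, +2, +4, +6, +8. These grow by +2 each step.
step 6: 28 + 10 → 38

38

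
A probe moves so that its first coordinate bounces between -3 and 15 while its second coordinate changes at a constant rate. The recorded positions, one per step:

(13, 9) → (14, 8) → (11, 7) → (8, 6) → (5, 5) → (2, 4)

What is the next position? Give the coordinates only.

The first coordinate reflects between -3 and 15, moving 3 per step.
  step 6: 2 → -1
The second coordinate changes by -1 each step: at step 6 it is 3.

(-1, 3)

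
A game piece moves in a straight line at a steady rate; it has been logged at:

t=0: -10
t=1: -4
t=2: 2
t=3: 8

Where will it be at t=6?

The position changes by +6 every step.
step 4: 8 + 6 → 14
step 5: 14 + 6 → 20
step 6: 20 + 6 → 26

26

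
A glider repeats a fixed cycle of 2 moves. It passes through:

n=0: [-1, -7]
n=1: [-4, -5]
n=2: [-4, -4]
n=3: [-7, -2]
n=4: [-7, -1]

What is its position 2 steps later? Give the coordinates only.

Step-to-step displacements: [-3, +2], [+0, +1], [-3, +2], [+0, +1] — a repeating cycle of length 2.
step 5: apply [-3, +2] → [-10, 1]
step 6: apply [+0, +1] → [-10, 2]

[-10, 2]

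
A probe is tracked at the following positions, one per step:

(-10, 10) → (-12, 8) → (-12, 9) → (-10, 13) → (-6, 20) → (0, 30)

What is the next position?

(8, 43)

First differences are (-2, -2), (+0, +1), (+2, +4), (+4, +7), (+6, +10); their common second difference is (+2, +3) (constant acceleration).
step 6: (0, 30) + (+8, +13) → (8, 43)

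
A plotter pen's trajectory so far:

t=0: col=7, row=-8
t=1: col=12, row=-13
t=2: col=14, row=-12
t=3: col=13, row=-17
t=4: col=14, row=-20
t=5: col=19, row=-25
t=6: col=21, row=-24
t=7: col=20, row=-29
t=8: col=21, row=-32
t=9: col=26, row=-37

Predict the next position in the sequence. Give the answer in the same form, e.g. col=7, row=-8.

The moves between consecutive positions are (+5, -5), (+2, +1), (-1, -5), (+1, -3), (+5, -5), (+2, +1), (-1, -5), (+1, -3), (+5, -5); they repeat the 4-cycle [(+5, -5), (+2, +1), (-1, -5), (+1, -3)].
step 10: apply (+2, +1) → col=28, row=-36

col=28, row=-36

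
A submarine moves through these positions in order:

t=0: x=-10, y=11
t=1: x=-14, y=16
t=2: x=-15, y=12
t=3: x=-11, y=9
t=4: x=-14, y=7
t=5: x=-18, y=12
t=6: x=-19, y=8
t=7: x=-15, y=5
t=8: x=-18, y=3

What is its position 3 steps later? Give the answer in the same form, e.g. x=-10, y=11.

x=-19, y=1

Differencing gives (-4, +5), (-1, -4), (+4, -3), (-3, -2), (-4, +5), (-1, -4), (+4, -3), (-3, -2). This is the pattern (-4, +5), (-1, -4), (+4, -3), (-3, -2) repeated.
step 9: apply (-4, +5) → x=-22, y=8
step 10: apply (-1, -4) → x=-23, y=4
step 11: apply (+4, -3) → x=-19, y=1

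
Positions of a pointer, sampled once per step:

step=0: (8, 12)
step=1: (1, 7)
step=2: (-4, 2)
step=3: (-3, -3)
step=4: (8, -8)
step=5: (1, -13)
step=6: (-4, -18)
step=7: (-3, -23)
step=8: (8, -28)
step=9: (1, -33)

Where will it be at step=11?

(-3, -43)

First: cycles through 8, 1, -4, -3 every 4 steps. Step 11 lands at position 3 of the cycle → -3.
Second: linear, -5 per step → -43 at step 11.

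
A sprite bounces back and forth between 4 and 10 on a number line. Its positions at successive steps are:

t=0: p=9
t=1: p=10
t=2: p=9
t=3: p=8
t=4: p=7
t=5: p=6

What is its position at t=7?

p=4

The value reflects between 4 and 10, moving 1 per step.
  step 6: 6 → 5
  step 7: 5 → 4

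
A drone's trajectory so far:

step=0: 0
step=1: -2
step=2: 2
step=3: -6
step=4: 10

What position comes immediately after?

-22

The jumps are -2, +4, -8, +16 — a geometric progression with ratio -2.
step 5: 10 − 32 → -22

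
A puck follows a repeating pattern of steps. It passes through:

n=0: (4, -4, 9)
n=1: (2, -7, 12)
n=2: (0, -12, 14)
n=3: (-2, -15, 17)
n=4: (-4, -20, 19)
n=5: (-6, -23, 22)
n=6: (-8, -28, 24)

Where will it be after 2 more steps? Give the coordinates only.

(-12, -36, 29)

Step-to-step displacements: (-2, -3, +3), (-2, -5, +2), (-2, -3, +3), (-2, -5, +2), (-2, -3, +3), (-2, -5, +2) — a repeating cycle of length 2.
step 7: apply (-2, -3, +3) → (-10, -31, 27)
step 8: apply (-2, -5, +2) → (-12, -36, 29)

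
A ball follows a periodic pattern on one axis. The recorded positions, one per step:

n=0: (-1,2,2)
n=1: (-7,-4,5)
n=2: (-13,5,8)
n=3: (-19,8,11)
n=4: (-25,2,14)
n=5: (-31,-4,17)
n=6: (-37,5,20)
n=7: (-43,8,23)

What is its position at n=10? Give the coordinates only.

First: linear, -6 per step → -61 at step 10.
Second: cycles through 2, -4, 5, 8 every 4 steps. Step 10 lands at position 2 of the cycle → 5.
Third: linear, +3 per step → 32 at step 10.

(-61,5,32)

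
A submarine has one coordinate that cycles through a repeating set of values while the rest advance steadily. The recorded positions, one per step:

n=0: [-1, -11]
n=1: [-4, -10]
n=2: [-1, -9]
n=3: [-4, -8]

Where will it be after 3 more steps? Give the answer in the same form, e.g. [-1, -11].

[-1, -5]

The first coordinate repeats the cycle [-1, -4] with period 2; step 6 mod 2 = 0, giving -1.
The second coordinate changes by +1 each step, so at step 6 it is -11 + 6·(1) = -5.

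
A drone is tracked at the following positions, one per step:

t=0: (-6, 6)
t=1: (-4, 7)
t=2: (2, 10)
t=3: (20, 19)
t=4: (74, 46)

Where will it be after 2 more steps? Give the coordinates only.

(722, 370)

Consecutive displacements (+2, +1), (+6, +3), (+18, +9), (+54, +27) scale by a factor of 3 each step.
step 5: (74, 46) + (+162, +81) → (236, 127)
step 6: (236, 127) + (+486, +243) → (722, 370)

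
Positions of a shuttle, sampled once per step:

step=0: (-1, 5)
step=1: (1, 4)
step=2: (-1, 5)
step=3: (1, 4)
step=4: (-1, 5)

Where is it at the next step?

(1, 4)

The jumps are (+2, -1), (-2, +1), (+2, -1), (-2, +1) — a geometric progression with ratio -1.
step 5: (-1, 5) + (+2, -1) → (1, 4)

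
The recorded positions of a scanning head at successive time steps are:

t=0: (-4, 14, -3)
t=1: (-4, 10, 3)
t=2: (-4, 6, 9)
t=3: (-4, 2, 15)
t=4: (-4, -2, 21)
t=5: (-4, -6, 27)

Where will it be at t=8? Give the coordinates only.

Constant displacement of (+0, -4, +6) per step.
step 6: (-4, -6, 27) + (+0, -4, +6) → (-4, -10, 33)
step 7: (-4, -10, 33) + (+0, -4, +6) → (-4, -14, 39)
step 8: (-4, -14, 39) + (+0, -4, +6) → (-4, -18, 45)

(-4, -18, 45)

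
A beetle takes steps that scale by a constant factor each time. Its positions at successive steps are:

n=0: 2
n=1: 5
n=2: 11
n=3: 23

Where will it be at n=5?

95

The jumps are +3, +6, +12 — a geometric progression with ratio 2.
step 4: 23 + 24 → 47
step 5: 47 + 48 → 95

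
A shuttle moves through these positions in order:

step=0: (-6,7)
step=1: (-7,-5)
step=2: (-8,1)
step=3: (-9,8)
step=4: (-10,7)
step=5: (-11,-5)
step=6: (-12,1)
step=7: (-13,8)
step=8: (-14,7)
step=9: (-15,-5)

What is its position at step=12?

The first coordinate changes by -1 each step, so at step 12 it is -6 + 12·(-1) = -18.
The second coordinate repeats the cycle [7, -5, 1, 8] with period 4; step 12 mod 4 = 0, giving 7.

(-18,7)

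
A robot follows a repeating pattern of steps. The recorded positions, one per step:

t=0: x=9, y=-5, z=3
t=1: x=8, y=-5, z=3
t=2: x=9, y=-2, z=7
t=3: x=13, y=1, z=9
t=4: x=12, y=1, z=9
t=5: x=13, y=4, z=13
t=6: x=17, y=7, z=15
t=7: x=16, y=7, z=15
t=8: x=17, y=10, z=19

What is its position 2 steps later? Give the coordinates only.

Differencing gives (-1,+0,+0), (+1,+3,+4), (+4,+3,+2), (-1,+0,+0), (+1,+3,+4), (+4,+3,+2), (-1,+0,+0), (+1,+3,+4). This is the pattern (-1,+0,+0), (+1,+3,+4), (+4,+3,+2) repeated.
step 9: apply (+4,+3,+2) → x=21, y=13, z=21
step 10: apply (-1,+0,+0) → x=20, y=13, z=21

x=20, y=13, z=21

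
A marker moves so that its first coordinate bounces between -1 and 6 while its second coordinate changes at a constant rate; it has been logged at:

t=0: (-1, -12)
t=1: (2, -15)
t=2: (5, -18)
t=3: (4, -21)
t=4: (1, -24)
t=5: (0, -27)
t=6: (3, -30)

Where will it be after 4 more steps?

The first coordinate travels 3 per step and bounces off the walls at -1 and 6.
  step 7: 3 → 6
  step 8: 6 → 3
  step 9: 3 → 0
  step 10: 0 → 1
The second coordinate changes by -3 each step: at step 10 it is -42.

(1, -42)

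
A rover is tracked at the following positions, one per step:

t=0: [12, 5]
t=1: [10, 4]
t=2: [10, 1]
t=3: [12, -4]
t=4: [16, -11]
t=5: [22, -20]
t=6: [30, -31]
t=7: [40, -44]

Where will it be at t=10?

[82, -95]

First differences are [-2, -1], [+0, -3], [+2, -5], [+4, -7], [+6, -9], [+8, -11], [+10, -13]; their common second difference is [+2, -2] (constant acceleration).
step 8: [40, -44] + [+12, -15] → [52, -59]
step 9: [52, -59] + [+14, -17] → [66, -76]
step 10: [66, -76] + [+16, -19] → [82, -95]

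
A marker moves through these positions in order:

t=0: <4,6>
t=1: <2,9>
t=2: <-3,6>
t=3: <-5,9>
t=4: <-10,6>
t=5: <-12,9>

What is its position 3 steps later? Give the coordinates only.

<-24,6>

Differencing gives <-2,+3>, <-5,-3>, <-2,+3>, <-5,-3>, <-2,+3>. This is the pattern <-2,+3>, <-5,-3> repeated.
step 6: apply <-5,-3> → <-17,6>
step 7: apply <-2,+3> → <-19,9>
step 8: apply <-5,-3> → <-24,6>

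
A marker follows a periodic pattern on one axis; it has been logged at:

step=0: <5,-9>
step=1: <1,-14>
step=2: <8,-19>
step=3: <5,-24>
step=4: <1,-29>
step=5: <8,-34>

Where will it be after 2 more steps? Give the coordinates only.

The first coordinate repeats the cycle [5, 1, 8] with period 3; step 7 mod 3 = 1, giving 1.
The second coordinate changes by -5 each step, so at step 7 it is -9 + 7·(-5) = -44.

<1,-44>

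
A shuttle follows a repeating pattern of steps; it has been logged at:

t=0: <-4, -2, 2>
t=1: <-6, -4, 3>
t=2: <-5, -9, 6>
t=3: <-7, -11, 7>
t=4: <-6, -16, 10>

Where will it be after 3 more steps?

<-9, -25, 15>

The moves between consecutive positions are <-2, -2, +1>, <+1, -5, +3>, <-2, -2, +1>, <+1, -5, +3>; they repeat the 2-cycle [<-2, -2, +1>, <+1, -5, +3>].
step 5: apply <-2, -2, +1> → <-8, -18, 11>
step 6: apply <+1, -5, +3> → <-7, -23, 14>
step 7: apply <-2, -2, +1> → <-9, -25, 15>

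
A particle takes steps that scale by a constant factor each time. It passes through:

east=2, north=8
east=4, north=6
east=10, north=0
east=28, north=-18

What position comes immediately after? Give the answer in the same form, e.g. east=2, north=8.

east=82, north=-72

Consecutive displacements (+2,-2), (+6,-6), (+18,-18) scale by a factor of 3 each step.
step 4: east=28, north=-18 + (+54,-54) → east=82, north=-72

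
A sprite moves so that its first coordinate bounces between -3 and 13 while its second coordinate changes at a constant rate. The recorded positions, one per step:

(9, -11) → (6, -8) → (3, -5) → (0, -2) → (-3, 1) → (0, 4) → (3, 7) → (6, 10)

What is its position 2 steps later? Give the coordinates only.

The first coordinate reflects between -3 and 13, moving 3 per step.
  step 8: 6 → 9
  step 9: 9 → 12
The second coordinate changes by +3 each step: at step 9 it is 16.

(12, 16)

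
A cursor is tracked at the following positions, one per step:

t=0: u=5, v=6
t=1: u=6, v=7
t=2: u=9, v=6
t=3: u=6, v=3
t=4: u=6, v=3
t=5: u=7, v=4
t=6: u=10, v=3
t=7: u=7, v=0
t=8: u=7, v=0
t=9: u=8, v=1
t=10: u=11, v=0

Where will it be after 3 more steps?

The moves between consecutive positions are (+1,+1), (+3,-1), (-3,-3), (+0,+0), (+1,+1), (+3,-1), (-3,-3), (+0,+0), (+1,+1), (+3,-1); they repeat the 4-cycle [(+1,+1), (+3,-1), (-3,-3), (+0,+0)].
step 11: apply (-3,-3) → u=8, v=-3
step 12: apply (+0,+0) → u=8, v=-3
step 13: apply (+1,+1) → u=9, v=-2

u=9, v=-2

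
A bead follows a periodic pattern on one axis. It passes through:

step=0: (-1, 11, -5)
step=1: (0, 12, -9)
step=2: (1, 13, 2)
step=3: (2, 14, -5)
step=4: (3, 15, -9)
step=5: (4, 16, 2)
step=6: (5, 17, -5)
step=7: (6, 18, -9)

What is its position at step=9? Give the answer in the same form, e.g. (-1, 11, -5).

The first coordinate changes by +1 each step, so at step 9 it is -1 + 9·(1) = 8.
The second coordinate changes by +1 each step, so at step 9 it is 11 + 9·(1) = 20.
The third coordinate repeats the cycle [-5, -9, 2] with period 3; step 9 mod 3 = 0, giving -5.

(8, 20, -5)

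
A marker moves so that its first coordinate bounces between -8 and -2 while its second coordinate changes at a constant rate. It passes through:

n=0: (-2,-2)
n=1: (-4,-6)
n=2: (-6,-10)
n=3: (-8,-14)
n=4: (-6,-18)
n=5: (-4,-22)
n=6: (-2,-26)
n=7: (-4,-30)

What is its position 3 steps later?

The first coordinate travels 2 per step and bounces off the walls at -8 and -2.
  step 8: -4 → -6
  step 9: -6 → -8
  step 10: -8 → -6
The second coordinate changes by -4 each step: at step 10 it is -42.

(-6,-42)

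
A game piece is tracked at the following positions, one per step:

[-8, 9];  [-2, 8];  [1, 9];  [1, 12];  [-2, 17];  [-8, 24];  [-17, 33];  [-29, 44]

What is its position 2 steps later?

[-62, 72]

Taking differences between consecutive positions: [+6, -1], [+3, +1], [+0, +3], [-3, +5], [-6, +7], [-9, +9], [-12, +11]. These grow by [-3, +2] each step.
step 8: [-29, 44] + [-15, +13] → [-44, 57]
step 9: [-44, 57] + [-18, +15] → [-62, 72]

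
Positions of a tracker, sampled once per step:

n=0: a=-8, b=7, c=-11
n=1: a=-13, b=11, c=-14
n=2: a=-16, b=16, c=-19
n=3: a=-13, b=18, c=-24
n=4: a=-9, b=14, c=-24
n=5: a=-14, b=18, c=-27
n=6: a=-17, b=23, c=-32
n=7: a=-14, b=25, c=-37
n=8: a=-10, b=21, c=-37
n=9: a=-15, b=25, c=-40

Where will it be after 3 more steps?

Differencing gives (-5, +4, -3), (-3, +5, -5), (+3, +2, -5), (+4, -4, +0), (-5, +4, -3), (-3, +5, -5), (+3, +2, -5), (+4, -4, +0), (-5, +4, -3). This is the pattern (-5, +4, -3), (-3, +5, -5), (+3, +2, -5), (+4, -4, +0) repeated.
step 10: apply (-3, +5, -5) → a=-18, b=30, c=-45
step 11: apply (+3, +2, -5) → a=-15, b=32, c=-50
step 12: apply (+4, -4, +0) → a=-11, b=28, c=-50

a=-11, b=28, c=-50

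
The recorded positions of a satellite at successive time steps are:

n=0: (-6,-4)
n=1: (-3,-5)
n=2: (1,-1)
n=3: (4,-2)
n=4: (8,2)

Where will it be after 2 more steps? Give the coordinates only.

(15,5)

Differencing gives (+3,-1), (+4,+4), (+3,-1), (+4,+4). This is the pattern (+3,-1), (+4,+4) repeated.
step 5: apply (+3,-1) → (11,1)
step 6: apply (+4,+4) → (15,5)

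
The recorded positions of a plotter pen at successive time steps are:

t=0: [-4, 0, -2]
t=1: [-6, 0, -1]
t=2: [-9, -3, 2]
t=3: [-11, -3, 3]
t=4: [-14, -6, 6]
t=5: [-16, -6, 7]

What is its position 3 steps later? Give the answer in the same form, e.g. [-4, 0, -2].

Step-to-step displacements: [-2, +0, +1], [-3, -3, +3], [-2, +0, +1], [-3, -3, +3], [-2, +0, +1] — a repeating cycle of length 2.
step 6: apply [-3, -3, +3] → [-19, -9, 10]
step 7: apply [-2, +0, +1] → [-21, -9, 11]
step 8: apply [-3, -3, +3] → [-24, -12, 14]

[-24, -12, 14]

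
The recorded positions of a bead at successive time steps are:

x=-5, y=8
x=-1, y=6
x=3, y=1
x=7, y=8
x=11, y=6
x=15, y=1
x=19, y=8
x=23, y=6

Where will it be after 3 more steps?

The x coordinate changes by +4 each step, so at step 10 it is -5 + 10·(4) = 35.
The y coordinate repeats the cycle [8, 6, 1] with period 3; step 10 mod 3 = 1, giving 6.

x=35, y=6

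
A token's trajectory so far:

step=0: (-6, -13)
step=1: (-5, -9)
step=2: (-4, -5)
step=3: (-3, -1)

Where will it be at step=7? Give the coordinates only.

(1, 15)

The position changes by (+1, +4) every step.
step 4: (-3, -1) + (+1, +4) → (-2, 3)
step 5: (-2, 3) + (+1, +4) → (-1, 7)
step 6: (-1, 7) + (+1, +4) → (0, 11)
step 7: (0, 11) + (+1, +4) → (1, 15)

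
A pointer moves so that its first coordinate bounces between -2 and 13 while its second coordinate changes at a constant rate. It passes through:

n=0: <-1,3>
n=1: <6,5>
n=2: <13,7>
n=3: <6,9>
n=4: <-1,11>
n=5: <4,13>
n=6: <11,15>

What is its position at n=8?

<1,19>

The first coordinate travels 7 per step and bounces off the walls at -2 and 13.
  step 7: 11 → 8
  step 8: 8 → 1
The second coordinate changes by +2 each step: at step 8 it is 19.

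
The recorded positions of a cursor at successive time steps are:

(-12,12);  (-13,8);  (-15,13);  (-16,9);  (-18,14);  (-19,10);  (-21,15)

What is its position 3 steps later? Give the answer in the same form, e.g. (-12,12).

Differencing gives (-1,-4), (-2,+5), (-1,-4), (-2,+5), (-1,-4), (-2,+5). This is the pattern (-1,-4), (-2,+5) repeated.
step 7: apply (-1,-4) → (-22,11)
step 8: apply (-2,+5) → (-24,16)
step 9: apply (-1,-4) → (-25,12)

(-25,12)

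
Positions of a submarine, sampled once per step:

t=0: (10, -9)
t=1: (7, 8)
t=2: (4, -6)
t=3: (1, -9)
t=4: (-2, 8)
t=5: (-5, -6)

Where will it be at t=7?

(-11, 8)

The first coordinate changes by -3 each step, so at step 7 it is 10 + 7·(-3) = -11.
The second coordinate repeats the cycle [-9, 8, -6] with period 3; step 7 mod 3 = 1, giving 8.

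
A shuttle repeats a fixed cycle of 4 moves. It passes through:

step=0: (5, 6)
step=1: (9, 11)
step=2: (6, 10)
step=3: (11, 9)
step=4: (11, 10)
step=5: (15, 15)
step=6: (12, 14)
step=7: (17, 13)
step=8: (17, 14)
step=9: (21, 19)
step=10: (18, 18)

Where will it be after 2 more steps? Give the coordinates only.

The moves between consecutive positions are (+4, +5), (-3, -1), (+5, -1), (+0, +1), (+4, +5), (-3, -1), (+5, -1), (+0, +1), (+4, +5), (-3, -1); they repeat the 4-cycle [(+4, +5), (-3, -1), (+5, -1), (+0, +1)].
step 11: apply (+5, -1) → (23, 17)
step 12: apply (+0, +1) → (23, 18)

(23, 18)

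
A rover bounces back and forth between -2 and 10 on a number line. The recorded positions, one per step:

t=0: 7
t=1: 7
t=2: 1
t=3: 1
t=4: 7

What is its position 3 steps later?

The value reflects between -2 and 10, moving 6 per step.
  step 5: 7 → 7
  step 6: 7 → 1
  step 7: 1 → 1

1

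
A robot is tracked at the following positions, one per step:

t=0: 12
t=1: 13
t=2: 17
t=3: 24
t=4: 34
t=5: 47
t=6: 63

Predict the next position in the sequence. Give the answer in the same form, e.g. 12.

Taking differences between consecutive positions: +1, +4, +7, +10, +13, +16. These grow by +3 each step.
step 7: 63 + 19 → 82

82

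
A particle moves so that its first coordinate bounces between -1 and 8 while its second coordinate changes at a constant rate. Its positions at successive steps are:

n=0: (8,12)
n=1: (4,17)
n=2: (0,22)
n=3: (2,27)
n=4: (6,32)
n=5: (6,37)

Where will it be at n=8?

The first coordinate travels 4 per step and bounces off the walls at -1 and 8.
  step 6: 6 → 2
  step 7: 2 → 0
  step 8: 0 → 4
The second coordinate changes by +5 each step: at step 8 it is 52.

(4,52)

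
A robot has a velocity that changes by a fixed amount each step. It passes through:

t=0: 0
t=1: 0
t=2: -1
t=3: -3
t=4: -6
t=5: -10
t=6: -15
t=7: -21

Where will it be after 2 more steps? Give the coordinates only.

Taking differences between consecutive positions: +0, -1, -2, -3, -4, -5, -6. These grow by -1 each step.
step 8: -21 − 7 → -28
step 9: -28 − 8 → -36

-36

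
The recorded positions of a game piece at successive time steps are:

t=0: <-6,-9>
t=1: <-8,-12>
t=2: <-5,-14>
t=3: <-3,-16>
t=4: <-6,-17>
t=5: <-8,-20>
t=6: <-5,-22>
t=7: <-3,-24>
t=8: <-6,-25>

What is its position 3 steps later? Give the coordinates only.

<-3,-32>

The moves between consecutive positions are <-2,-3>, <+3,-2>, <+2,-2>, <-3,-1>, <-2,-3>, <+3,-2>, <+2,-2>, <-3,-1>; they repeat the 4-cycle [<-2,-3>, <+3,-2>, <+2,-2>, <-3,-1>].
step 9: apply <-2,-3> → <-8,-28>
step 10: apply <+3,-2> → <-5,-30>
step 11: apply <+2,-2> → <-3,-32>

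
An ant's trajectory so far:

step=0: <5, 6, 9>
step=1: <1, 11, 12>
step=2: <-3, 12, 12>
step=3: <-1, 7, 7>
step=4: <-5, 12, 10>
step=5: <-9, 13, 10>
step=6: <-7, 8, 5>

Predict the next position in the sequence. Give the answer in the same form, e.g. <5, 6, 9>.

Differencing gives <-4, +5, +3>, <-4, +1, +0>, <+2, -5, -5>, <-4, +5, +3>, <-4, +1, +0>, <+2, -5, -5>. This is the pattern <-4, +5, +3>, <-4, +1, +0>, <+2, -5, -5> repeated.
step 7: apply <-4, +5, +3> → <-11, 13, 8>

<-11, 13, 8>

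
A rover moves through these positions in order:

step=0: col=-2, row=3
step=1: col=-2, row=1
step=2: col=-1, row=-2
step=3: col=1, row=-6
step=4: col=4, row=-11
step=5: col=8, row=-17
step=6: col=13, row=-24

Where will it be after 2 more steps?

Successive displacements: (+0,-2), (+1,-3), (+2,-4), (+3,-5), (+4,-6), (+5,-7) — each changes by (+1,-1).
step 7: col=13, row=-24 + (+6,-8) → col=19, row=-32
step 8: col=19, row=-32 + (+7,-9) → col=26, row=-41

col=26, row=-41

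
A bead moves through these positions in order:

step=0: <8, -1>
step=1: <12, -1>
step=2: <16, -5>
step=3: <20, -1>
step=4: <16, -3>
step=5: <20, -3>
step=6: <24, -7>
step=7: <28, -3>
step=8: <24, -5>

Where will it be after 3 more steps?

The moves between consecutive positions are <+4, +0>, <+4, -4>, <+4, +4>, <-4, -2>, <+4, +0>, <+4, -4>, <+4, +4>, <-4, -2>; they repeat the 4-cycle [<+4, +0>, <+4, -4>, <+4, +4>, <-4, -2>].
step 9: apply <+4, +0> → <28, -5>
step 10: apply <+4, -4> → <32, -9>
step 11: apply <+4, +4> → <36, -5>

<36, -5>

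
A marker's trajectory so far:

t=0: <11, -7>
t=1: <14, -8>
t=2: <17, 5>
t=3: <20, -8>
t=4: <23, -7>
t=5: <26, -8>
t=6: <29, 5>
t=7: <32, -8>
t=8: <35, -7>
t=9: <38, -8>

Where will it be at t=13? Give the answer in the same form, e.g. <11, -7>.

The first coordinate changes by +3 each step, so at step 13 it is 11 + 13·(3) = 50.
The second coordinate repeats the cycle [-7, -8, 5, -8] with period 4; step 13 mod 4 = 1, giving -8.

<50, -8>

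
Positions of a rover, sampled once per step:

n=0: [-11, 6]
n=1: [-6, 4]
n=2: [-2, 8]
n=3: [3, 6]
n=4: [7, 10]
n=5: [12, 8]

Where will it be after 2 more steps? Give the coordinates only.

[21, 10]

The moves between consecutive positions are [+5, -2], [+4, +4], [+5, -2], [+4, +4], [+5, -2]; they repeat the 2-cycle [[+5, -2], [+4, +4]].
step 6: apply [+4, +4] → [16, 12]
step 7: apply [+5, -2] → [21, 10]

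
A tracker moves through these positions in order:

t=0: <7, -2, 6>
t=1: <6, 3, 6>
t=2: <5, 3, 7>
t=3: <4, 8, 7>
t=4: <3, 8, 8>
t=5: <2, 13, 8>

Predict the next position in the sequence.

<1, 13, 9>

Step-to-step displacements: <-1, +5, +0>, <-1, +0, +1>, <-1, +5, +0>, <-1, +0, +1>, <-1, +5, +0> — a repeating cycle of length 2.
step 6: apply <-1, +0, +1> → <1, 13, 9>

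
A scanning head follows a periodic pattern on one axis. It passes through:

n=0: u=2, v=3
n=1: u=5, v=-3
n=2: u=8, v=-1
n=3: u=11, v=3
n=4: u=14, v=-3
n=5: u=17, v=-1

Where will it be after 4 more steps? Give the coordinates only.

U: linear, +3 per step → 29 at step 9.
V: cycles through 3, -3, -1 every 3 steps. Step 9 lands at position 0 of the cycle → 3.

u=29, v=3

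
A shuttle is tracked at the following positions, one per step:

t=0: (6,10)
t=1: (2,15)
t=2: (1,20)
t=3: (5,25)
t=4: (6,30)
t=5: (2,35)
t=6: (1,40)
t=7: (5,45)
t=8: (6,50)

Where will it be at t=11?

The first coordinate repeats the cycle [6, 2, 1, 5] with period 4; step 11 mod 4 = 3, giving 5.
The second coordinate changes by +5 each step, so at step 11 it is 10 + 11·(5) = 65.

(5,65)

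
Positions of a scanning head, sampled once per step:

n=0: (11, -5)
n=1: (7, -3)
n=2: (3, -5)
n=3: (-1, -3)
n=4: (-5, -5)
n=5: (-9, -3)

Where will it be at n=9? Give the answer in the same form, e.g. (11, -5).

(-25, -3)

First: linear, -4 per step → -25 at step 9.
Second: cycles through -5, -3 every 2 steps. Step 9 lands at position 1 of the cycle → -3.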